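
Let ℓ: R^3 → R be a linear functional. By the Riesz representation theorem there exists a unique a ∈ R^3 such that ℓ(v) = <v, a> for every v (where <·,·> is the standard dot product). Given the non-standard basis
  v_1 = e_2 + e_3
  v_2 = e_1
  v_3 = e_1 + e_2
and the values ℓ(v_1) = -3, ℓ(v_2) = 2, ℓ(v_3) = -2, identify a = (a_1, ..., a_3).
a = (2, -4, 1)

Write a = (a_1, ..., a_3) in the standard basis. For each basis vector v_i, ℓ(v_i) = <v_i, a> is a linear equation in the a_j's. Collect the n equations into a matrix system V a = ℓ, where row i of V is v_i (expressed in the standard basis). Since V is invertible (lower-triangular with 1s on the diagonal, up to permutation), solve by back-substitution:
  V =
[[0, 1, 1],
 [1, 0, 0],
 [1, 1, 0]]
  V a = (-3, 2, -2)
Solving gives a = (2, -4, 1).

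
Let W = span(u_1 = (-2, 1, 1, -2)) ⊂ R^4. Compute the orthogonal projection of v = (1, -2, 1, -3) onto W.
proj_W(v) = (-3/5, 3/10, 3/10, -3/5)

Set up U = [u_1 | ... | u_1] ∈ R^(4×1). The projector onto W = col(U) is P = U (U^T U)^(-1) U^T.
Compute U^T U =
  [10],
and U^T v = (3).
Solve U^T U · c = U^T v for the coefficients: c = (3/10). The projection is proj_W(v) = U c.
Check: (v - proj_W(v)) · u_1 = 0  (should be 0).
Result: proj_W(v) = (-3/5, 3/10, 3/10, -3/5).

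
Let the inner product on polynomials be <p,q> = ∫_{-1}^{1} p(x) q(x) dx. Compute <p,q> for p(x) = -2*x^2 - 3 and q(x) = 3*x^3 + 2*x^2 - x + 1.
<p,q> = -194/15

Expand the product: p(x)·q(x) = -6*x^5 - 4*x^4 - 7*x^3 - 8*x^2 + 3*x - 3.
∫_{-1}^{1} of each monomial x^k gives [2/(k+1) if k even, 0 if k odd]. Integrating term-by-term (or equivalently evaluating the antiderivative F(x) = -x^6 - 4*x^5/5 - 7*x^4/4 - 8*x^3/3 + 3*x^2/2 - 3*x at the endpoints):
  F(1) − F(−1) = -463/60 − (313/60) = -194/15.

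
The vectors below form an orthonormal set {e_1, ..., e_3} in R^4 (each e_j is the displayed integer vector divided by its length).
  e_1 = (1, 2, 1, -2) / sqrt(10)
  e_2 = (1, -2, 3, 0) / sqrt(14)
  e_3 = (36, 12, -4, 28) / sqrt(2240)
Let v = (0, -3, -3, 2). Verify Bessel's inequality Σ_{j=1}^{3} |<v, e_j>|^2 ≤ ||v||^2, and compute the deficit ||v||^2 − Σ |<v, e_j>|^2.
Σ |<v, e_j>|^2 = 18; ||v||^2 = 22; deficit = 4

Write each e_j = u_j / sqrt(<u_j, u_j>) where u_j is the displayed integer vector. Then <v, e_j> = <v, u_j> / sqrt(<u_j, u_j>), so |<v, e_j>|^2 = <v, u_j>^2 / <u_j, u_j>.
Coefficients: <v, e_1> = -13/sqrt(10), <v, e_2> = -3/sqrt(14), <v, e_3> = 32/sqrt(2240).
Square and sum: Σ |<v, e_j>|^2 = 18.
Compute ||v||^2 = v·v = 22.
Deficit = 22 − 18 = 4 ≥ 0, confirming Bessel's inequality. (The deficit equals ||v − Σ <v,e_j> e_j||^2, the squared distance from v to span{e_j}.)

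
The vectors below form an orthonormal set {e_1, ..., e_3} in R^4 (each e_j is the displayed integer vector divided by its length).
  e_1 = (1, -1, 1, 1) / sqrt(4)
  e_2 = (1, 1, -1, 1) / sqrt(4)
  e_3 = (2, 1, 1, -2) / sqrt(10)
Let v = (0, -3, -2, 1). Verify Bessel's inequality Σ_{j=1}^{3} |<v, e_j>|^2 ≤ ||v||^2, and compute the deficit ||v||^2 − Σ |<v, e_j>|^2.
Σ |<v, e_j>|^2 = 59/10; ||v||^2 = 14; deficit = 81/10

Write each e_j = u_j / sqrt(<u_j, u_j>) where u_j is the displayed integer vector. Then <v, e_j> = <v, u_j> / sqrt(<u_j, u_j>), so |<v, e_j>|^2 = <v, u_j>^2 / <u_j, u_j>.
Coefficients: <v, e_1> = 2/sqrt(4), <v, e_2> = 0/sqrt(4), <v, e_3> = -7/sqrt(10).
Square and sum: Σ |<v, e_j>|^2 = 59/10.
Compute ||v||^2 = v·v = 14.
Deficit = 14 − 59/10 = 81/10 ≥ 0, confirming Bessel's inequality. (The deficit equals ||v − Σ <v,e_j> e_j||^2, the squared distance from v to span{e_j}.)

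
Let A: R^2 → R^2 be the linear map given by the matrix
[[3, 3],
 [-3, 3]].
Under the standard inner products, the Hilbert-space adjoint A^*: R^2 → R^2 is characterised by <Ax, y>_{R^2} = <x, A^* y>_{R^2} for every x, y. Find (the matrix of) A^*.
A^* = A^T =
[[3, -3],
 [3, 3]]

For real matrices with standard dot products, the defining identity <Ax, y> = <x, A^* y> gives (Ax)^T y = x^T (A^*) y, i.e. x^T A^T y = x^T (A^*) y. Since this holds for all x, y, we must have A^* = A^T. Therefore
A^* =
[[3, -3],
 [3, 3]].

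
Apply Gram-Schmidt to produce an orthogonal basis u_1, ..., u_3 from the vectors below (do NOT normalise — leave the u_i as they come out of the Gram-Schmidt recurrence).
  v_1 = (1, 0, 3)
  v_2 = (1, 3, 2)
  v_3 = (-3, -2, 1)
Orthogonal basis:
  u_1 = (1, 0, 3)
  u_2 = (3/10, 3, -1/10)
  u_3 = (-36/13, 4/13, 12/13)

Apply the Gram-Schmidt recurrence
  u_1 = v_1
  u_i = v_i − Σ_{j<i} ((v_i · u_j) / (u_j · u_j)) · u_j.

Step by step this gives:
  u_1 = (1, 0, 3)
  u_2 = (3/10, 3, -1/10)
  u_3 = (-36/13, 4/13, 12/13)

Orthogonality check:
  u_2 · u_1 = 0 (should be 0)
  u_3 · u_1 = 0 (should be 0)
  u_3 · u_2 = 0 (should be 0)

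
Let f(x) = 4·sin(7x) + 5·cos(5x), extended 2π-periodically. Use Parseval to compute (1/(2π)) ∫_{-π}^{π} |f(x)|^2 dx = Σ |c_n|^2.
Σ |c_n|^2 = 41/2

Expand |f|^2 and use orthogonality of {sin(nx), cos(mx)} on [-π, π]:
  ∫_{-π}^{π} sin(nx)^2 dx = π, ∫ cos(mx)^2 dx = π, and cross terms integrate to 0.
So ∫_{-π}^{π} f(x)^2 dx = 4^2 · π + 5^2 · π = (16 + 25)π.
Divide by 2π: (16 + 25)/2 = 41/2.
By Parseval, this equals Σ |c_n|^2.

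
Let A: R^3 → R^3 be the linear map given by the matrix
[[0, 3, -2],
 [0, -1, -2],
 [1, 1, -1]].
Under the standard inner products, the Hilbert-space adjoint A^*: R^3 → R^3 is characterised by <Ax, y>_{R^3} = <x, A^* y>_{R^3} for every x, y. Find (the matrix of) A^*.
A^* = A^T =
[[0, 0, 1],
 [3, -1, 1],
 [-2, -2, -1]]

For real matrices with standard dot products, the defining identity <Ax, y> = <x, A^* y> gives (Ax)^T y = x^T (A^*) y, i.e. x^T A^T y = x^T (A^*) y. Since this holds for all x, y, we must have A^* = A^T. Therefore
A^* =
[[0, 0, 1],
 [3, -1, 1],
 [-2, -2, -1]].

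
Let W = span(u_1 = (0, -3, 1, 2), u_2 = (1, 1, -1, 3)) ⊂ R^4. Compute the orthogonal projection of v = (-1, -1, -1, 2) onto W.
proj_W(v) = (29/82, -32/41, 1/41, 149/82)

Set up U = [u_1 | ... | u_2] ∈ R^(4×2). The projector onto W = col(U) is P = U (U^T U)^(-1) U^T.
Compute U^T U =
  [14, 2]
  [2, 12],
and U^T v = (6, 5).
Solve U^T U · c = U^T v for the coefficients: c = (31/82, 29/82). The projection is proj_W(v) = U c.
Check: (v - proj_W(v)) · u_1 = 0  (should be 0).
Check: (v - proj_W(v)) · u_2 = 0  (should be 0).
Result: proj_W(v) = (29/82, -32/41, 1/41, 149/82).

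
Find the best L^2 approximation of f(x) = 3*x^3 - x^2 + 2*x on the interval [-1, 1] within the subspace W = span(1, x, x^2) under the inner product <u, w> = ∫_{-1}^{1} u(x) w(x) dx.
g(x) = -x^2 + 19*x/5

The best approximation g ∈ W is the orthogonal projection of f onto W. Writing g = a_0 + a_1 x + a_2 x^2, the coefficients solve the normal equations G · a = b where
  G_{ij} = <φ_i, φ_j> and b_i = <f, φ_i>, with φ_0 = 1, φ_1 = x, φ_2 = x^2.
G =
  [2, 0, 2/3]
  [0, 2/3, 0]
  [2/3, 0, 2/5],
b = (-2/3, 38/15, -2/5).
Solving gives a_0 = 0, a_1 = 19/5, a_2 = -1, so
  g(x) = -x^2 + 19*x/5.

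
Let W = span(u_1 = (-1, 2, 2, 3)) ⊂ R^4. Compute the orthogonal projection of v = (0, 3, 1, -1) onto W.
proj_W(v) = (-5/18, 5/9, 5/9, 5/6)

Set up U = [u_1 | ... | u_1] ∈ R^(4×1). The projector onto W = col(U) is P = U (U^T U)^(-1) U^T.
Compute U^T U =
  [18],
and U^T v = (5).
Solve U^T U · c = U^T v for the coefficients: c = (5/18). The projection is proj_W(v) = U c.
Check: (v - proj_W(v)) · u_1 = 0  (should be 0).
Result: proj_W(v) = (-5/18, 5/9, 5/9, 5/6).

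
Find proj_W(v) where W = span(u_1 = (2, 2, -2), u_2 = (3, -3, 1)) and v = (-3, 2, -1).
proj_W(v) = (-20/7, 16/7, -4/7)

Set up U = [u_1 | ... | u_2] ∈ R^(3×2). The projector onto W = col(U) is P = U (U^T U)^(-1) U^T.
Compute U^T U =
  [12, -2]
  [-2, 19],
and U^T v = (0, -16).
Solve U^T U · c = U^T v for the coefficients: c = (-1/7, -6/7). The projection is proj_W(v) = U c.
Check: (v - proj_W(v)) · u_1 = 0  (should be 0).
Check: (v - proj_W(v)) · u_2 = 0  (should be 0).
Result: proj_W(v) = (-20/7, 16/7, -4/7).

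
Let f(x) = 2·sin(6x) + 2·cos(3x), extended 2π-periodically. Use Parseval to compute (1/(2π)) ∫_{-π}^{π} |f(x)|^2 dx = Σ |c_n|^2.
Σ |c_n|^2 = 4

Expand |f|^2 and use orthogonality of {sin(nx), cos(mx)} on [-π, π]:
  ∫_{-π}^{π} sin(nx)^2 dx = π, ∫ cos(mx)^2 dx = π, and cross terms integrate to 0.
So ∫_{-π}^{π} f(x)^2 dx = 2^2 · π + 2^2 · π = (4 + 4)π.
Divide by 2π: (4 + 4)/2 = 4.
By Parseval, this equals Σ |c_n|^2.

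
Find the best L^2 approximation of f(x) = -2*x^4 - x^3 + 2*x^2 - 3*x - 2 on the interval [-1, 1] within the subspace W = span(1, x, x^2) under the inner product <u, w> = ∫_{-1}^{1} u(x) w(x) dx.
g(x) = 2*x^2/7 - 18*x/5 - 64/35

The best approximation g ∈ W is the orthogonal projection of f onto W. Writing g = a_0 + a_1 x + a_2 x^2, the coefficients solve the normal equations G · a = b where
  G_{ij} = <φ_i, φ_j> and b_i = <f, φ_i>, with φ_0 = 1, φ_1 = x, φ_2 = x^2.
G =
  [2, 0, 2/3]
  [0, 2/3, 0]
  [2/3, 0, 2/5],
b = (-52/15, -12/5, -116/105).
Solving gives a_0 = -64/35, a_1 = -18/5, a_2 = 2/7, so
  g(x) = 2*x^2/7 - 18*x/5 - 64/35.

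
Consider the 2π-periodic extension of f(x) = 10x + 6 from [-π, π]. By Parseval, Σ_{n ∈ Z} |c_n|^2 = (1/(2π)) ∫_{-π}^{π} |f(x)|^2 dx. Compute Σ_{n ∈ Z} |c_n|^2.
Σ |c_n|^2 = 100π^2/3 + 36

Expand and integrate term by term over [-π, π]:
  ∫ (10x)^2 dx = 100·(2π^3/3); ∫ 2·10·(6)·x dx = 0 (odd integrand); ∫ 6^2 dx = 36·2π.
So (1/(2π)) ∫_{-π}^{π} (10x + 6)^2 dx = 100π^2/3 + 36 = 100π^2/3 + 36.
Parseval ⇒ Σ |c_n|^2 = 100π^2/3 + 36.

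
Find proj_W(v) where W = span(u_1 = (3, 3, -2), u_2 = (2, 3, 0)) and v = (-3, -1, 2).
proj_W(v) = (-135/61, -93/61, 146/61)

Set up U = [u_1 | ... | u_2] ∈ R^(3×2). The projector onto W = col(U) is P = U (U^T U)^(-1) U^T.
Compute U^T U =
  [22, 15]
  [15, 13],
and U^T v = (-16, -9).
Solve U^T U · c = U^T v for the coefficients: c = (-73/61, 42/61). The projection is proj_W(v) = U c.
Check: (v - proj_W(v)) · u_1 = 0  (should be 0).
Check: (v - proj_W(v)) · u_2 = 0  (should be 0).
Result: proj_W(v) = (-135/61, -93/61, 146/61).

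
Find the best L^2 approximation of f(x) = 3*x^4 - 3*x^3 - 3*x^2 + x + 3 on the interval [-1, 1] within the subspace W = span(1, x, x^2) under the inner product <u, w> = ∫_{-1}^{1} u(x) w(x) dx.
g(x) = -3*x^2/7 - 4*x/5 + 96/35

The best approximation g ∈ W is the orthogonal projection of f onto W. Writing g = a_0 + a_1 x + a_2 x^2, the coefficients solve the normal equations G · a = b where
  G_{ij} = <φ_i, φ_j> and b_i = <f, φ_i>, with φ_0 = 1, φ_1 = x, φ_2 = x^2.
G =
  [2, 0, 2/3]
  [0, 2/3, 0]
  [2/3, 0, 2/5],
b = (26/5, -8/15, 58/35).
Solving gives a_0 = 96/35, a_1 = -4/5, a_2 = -3/7, so
  g(x) = -3*x^2/7 - 4*x/5 + 96/35.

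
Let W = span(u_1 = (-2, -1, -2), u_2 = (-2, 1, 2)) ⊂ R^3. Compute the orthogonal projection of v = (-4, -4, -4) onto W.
proj_W(v) = (-4, -12/5, -24/5)

Set up U = [u_1 | ... | u_2] ∈ R^(3×2). The projector onto W = col(U) is P = U (U^T U)^(-1) U^T.
Compute U^T U =
  [9, -1]
  [-1, 9],
and U^T v = (20, -4).
Solve U^T U · c = U^T v for the coefficients: c = (11/5, -1/5). The projection is proj_W(v) = U c.
Check: (v - proj_W(v)) · u_1 = 0  (should be 0).
Check: (v - proj_W(v)) · u_2 = 0  (should be 0).
Result: proj_W(v) = (-4, -12/5, -24/5).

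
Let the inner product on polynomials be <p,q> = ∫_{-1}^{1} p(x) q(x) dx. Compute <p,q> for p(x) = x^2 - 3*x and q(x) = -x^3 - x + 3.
<p,q> = 26/5

Expand the product: p(x)·q(x) = -x^5 + 3*x^4 - x^3 + 6*x^2 - 9*x.
∫_{-1}^{1} of each monomial x^k gives [2/(k+1) if k even, 0 if k odd]. Integrating term-by-term (or equivalently evaluating the antiderivative F(x) = -x^6/6 + 3*x^5/5 - x^4/4 + 2*x^3 - 9*x^2/2 at the endpoints):
  F(1) − F(−1) = -139/60 − (-451/60) = 26/5.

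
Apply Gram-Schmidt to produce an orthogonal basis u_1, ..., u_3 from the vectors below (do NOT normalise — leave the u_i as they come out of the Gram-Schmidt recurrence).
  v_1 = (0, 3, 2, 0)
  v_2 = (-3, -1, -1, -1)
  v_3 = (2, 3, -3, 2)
Orthogonal basis:
  u_1 = (0, 3, 2, 0)
  u_2 = (-3, 2/13, -3/13, -1)
  u_3 = (-5/131, 316/131, -474/131, 173/131)

Apply the Gram-Schmidt recurrence
  u_1 = v_1
  u_i = v_i − Σ_{j<i} ((v_i · u_j) / (u_j · u_j)) · u_j.

Step by step this gives:
  u_1 = (0, 3, 2, 0)
  u_2 = (-3, 2/13, -3/13, -1)
  u_3 = (-5/131, 316/131, -474/131, 173/131)

Orthogonality check:
  u_2 · u_1 = 0 (should be 0)
  u_3 · u_1 = 0 (should be 0)
  u_3 · u_2 = 0 (should be 0)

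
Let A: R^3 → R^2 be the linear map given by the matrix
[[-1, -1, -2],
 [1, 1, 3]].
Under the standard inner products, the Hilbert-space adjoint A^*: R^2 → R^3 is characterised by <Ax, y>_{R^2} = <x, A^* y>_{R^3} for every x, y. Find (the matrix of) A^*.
A^* = A^T =
[[-1, 1],
 [-1, 1],
 [-2, 3]]

For real matrices with standard dot products, the defining identity <Ax, y> = <x, A^* y> gives (Ax)^T y = x^T (A^*) y, i.e. x^T A^T y = x^T (A^*) y. Since this holds for all x, y, we must have A^* = A^T. Therefore
A^* =
[[-1, 1],
 [-1, 1],
 [-2, 3]].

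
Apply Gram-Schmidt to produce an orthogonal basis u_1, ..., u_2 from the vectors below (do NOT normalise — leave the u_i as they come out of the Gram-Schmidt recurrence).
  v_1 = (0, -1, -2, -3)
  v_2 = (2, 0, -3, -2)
Orthogonal basis:
  u_1 = (0, -1, -2, -3)
  u_2 = (2, 6/7, -9/7, 4/7)

Apply the Gram-Schmidt recurrence
  u_1 = v_1
  u_i = v_i − Σ_{j<i} ((v_i · u_j) / (u_j · u_j)) · u_j.

Step by step this gives:
  u_1 = (0, -1, -2, -3)
  u_2 = (2, 6/7, -9/7, 4/7)

Orthogonality check:
  u_2 · u_1 = 0 (should be 0)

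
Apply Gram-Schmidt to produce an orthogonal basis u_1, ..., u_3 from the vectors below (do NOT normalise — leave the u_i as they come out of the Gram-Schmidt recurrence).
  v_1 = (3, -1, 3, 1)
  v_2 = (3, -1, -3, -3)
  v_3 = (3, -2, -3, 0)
Orthogonal basis:
  u_1 = (3, -1, 3, 1)
  u_2 = (33/10, -11/10, -27/10, -29/10)
  u_3 = (42/139, -153/139, -186/139, 279/139)

Apply the Gram-Schmidt recurrence
  u_1 = v_1
  u_i = v_i − Σ_{j<i} ((v_i · u_j) / (u_j · u_j)) · u_j.

Step by step this gives:
  u_1 = (3, -1, 3, 1)
  u_2 = (33/10, -11/10, -27/10, -29/10)
  u_3 = (42/139, -153/139, -186/139, 279/139)

Orthogonality check:
  u_2 · u_1 = 0 (should be 0)
  u_3 · u_1 = 0 (should be 0)
  u_3 · u_2 = 0 (should be 0)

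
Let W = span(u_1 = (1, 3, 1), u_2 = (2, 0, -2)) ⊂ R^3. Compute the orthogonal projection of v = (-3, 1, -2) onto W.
proj_W(v) = (-15/22, -6/11, 7/22)

Set up U = [u_1 | ... | u_2] ∈ R^(3×2). The projector onto W = col(U) is P = U (U^T U)^(-1) U^T.
Compute U^T U =
  [11, 0]
  [0, 8],
and U^T v = (-2, -2).
Solve U^T U · c = U^T v for the coefficients: c = (-2/11, -1/4). The projection is proj_W(v) = U c.
Check: (v - proj_W(v)) · u_1 = 0  (should be 0).
Check: (v - proj_W(v)) · u_2 = 0  (should be 0).
Result: proj_W(v) = (-15/22, -6/11, 7/22).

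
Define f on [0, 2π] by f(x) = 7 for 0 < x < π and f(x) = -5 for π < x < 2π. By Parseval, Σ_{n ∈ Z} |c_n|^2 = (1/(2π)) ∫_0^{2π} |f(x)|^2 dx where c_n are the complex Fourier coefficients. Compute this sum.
Σ |c_n|^2 = 37

Parseval equates the L^2 energy of f (normalised by 1/(2π)) with the ℓ^2 sum of its Fourier coefficients: (1/(2π)) ∫_0^{2π} |f|^2 = Σ |c_n|^2.
Compute the left side: (1/(2π)) [∫_0^π 7^2 dx + ∫_π^{2π} (-5)^2 dx] = (1/(2π)) · (49π + 25π) = (49 + 25)/2 = 37.
So Σ_{n ∈ Z} |c_n|^2 = 37.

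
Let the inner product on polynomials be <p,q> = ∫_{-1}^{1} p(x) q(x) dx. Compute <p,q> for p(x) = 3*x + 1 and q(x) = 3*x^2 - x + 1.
<p,q> = 2

Expand the product: p(x)·q(x) = 9*x^3 + 2*x + 1.
∫_{-1}^{1} of each monomial x^k gives [2/(k+1) if k even, 0 if k odd]. Integrating term-by-term (or equivalently evaluating the antiderivative F(x) = 9*x^4/4 + x^2 + x at the endpoints):
  F(1) − F(−1) = 17/4 − (9/4) = 2.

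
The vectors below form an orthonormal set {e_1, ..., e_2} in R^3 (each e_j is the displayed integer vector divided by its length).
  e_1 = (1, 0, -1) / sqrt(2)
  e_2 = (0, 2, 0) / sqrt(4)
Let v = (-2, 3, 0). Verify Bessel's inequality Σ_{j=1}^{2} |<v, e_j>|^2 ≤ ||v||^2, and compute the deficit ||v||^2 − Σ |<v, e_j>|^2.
Σ |<v, e_j>|^2 = 11; ||v||^2 = 13; deficit = 2

Write each e_j = u_j / sqrt(<u_j, u_j>) where u_j is the displayed integer vector. Then <v, e_j> = <v, u_j> / sqrt(<u_j, u_j>), so |<v, e_j>|^2 = <v, u_j>^2 / <u_j, u_j>.
Coefficients: <v, e_1> = -2/sqrt(2), <v, e_2> = 6/sqrt(4).
Square and sum: Σ |<v, e_j>|^2 = 11.
Compute ||v||^2 = v·v = 13.
Deficit = 13 − 11 = 2 ≥ 0, confirming Bessel's inequality. (The deficit equals ||v − Σ <v,e_j> e_j||^2, the squared distance from v to span{e_j}.)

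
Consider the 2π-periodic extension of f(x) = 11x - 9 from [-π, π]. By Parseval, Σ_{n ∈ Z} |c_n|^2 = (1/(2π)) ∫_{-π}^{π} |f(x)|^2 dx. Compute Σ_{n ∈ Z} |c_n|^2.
Σ |c_n|^2 = 121π^2/3 + 81

Expand and integrate term by term over [-π, π]:
  ∫ (11x)^2 dx = 121·(2π^3/3); ∫ 2·11·(-9)·x dx = 0 (odd integrand); ∫ (-9)^2 dx = 81·2π.
So (1/(2π)) ∫_{-π}^{π} (11x - 9)^2 dx = 121π^2/3 + 81 = 121π^2/3 + 81.
Parseval ⇒ Σ |c_n|^2 = 121π^2/3 + 81.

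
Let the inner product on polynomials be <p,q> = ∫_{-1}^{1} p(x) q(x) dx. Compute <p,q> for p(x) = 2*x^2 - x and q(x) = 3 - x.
<p,q> = 14/3

Expand the product: p(x)·q(x) = -2*x^3 + 7*x^2 - 3*x.
∫_{-1}^{1} of each monomial x^k gives [2/(k+1) if k even, 0 if k odd]. Integrating term-by-term (or equivalently evaluating the antiderivative F(x) = -x^4/2 + 7*x^3/3 - 3*x^2/2 at the endpoints):
  F(1) − F(−1) = 1/3 − (-13/3) = 14/3.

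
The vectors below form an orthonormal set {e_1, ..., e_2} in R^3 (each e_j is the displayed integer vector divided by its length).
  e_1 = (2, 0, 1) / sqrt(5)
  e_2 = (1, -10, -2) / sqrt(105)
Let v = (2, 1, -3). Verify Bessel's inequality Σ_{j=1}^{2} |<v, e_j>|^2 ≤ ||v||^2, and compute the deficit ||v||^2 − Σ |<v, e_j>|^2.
Σ |<v, e_j>|^2 = 5/21; ||v||^2 = 14; deficit = 289/21

Write each e_j = u_j / sqrt(<u_j, u_j>) where u_j is the displayed integer vector. Then <v, e_j> = <v, u_j> / sqrt(<u_j, u_j>), so |<v, e_j>|^2 = <v, u_j>^2 / <u_j, u_j>.
Coefficients: <v, e_1> = 1/sqrt(5), <v, e_2> = -2/sqrt(105).
Square and sum: Σ |<v, e_j>|^2 = 5/21.
Compute ||v||^2 = v·v = 14.
Deficit = 14 − 5/21 = 289/21 ≥ 0, confirming Bessel's inequality. (The deficit equals ||v − Σ <v,e_j> e_j||^2, the squared distance from v to span{e_j}.)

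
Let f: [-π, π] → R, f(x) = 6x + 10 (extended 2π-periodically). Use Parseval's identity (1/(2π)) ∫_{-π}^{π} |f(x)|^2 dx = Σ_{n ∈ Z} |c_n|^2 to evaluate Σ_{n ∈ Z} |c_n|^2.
Σ |c_n|^2 = 12π^2 + 100

Expand and integrate term by term over [-π, π]:
  ∫ (6x)^2 dx = 36·(2π^3/3); ∫ 2·6·(10)·x dx = 0 (odd integrand); ∫ 10^2 dx = 100·2π.
So (1/(2π)) ∫_{-π}^{π} (6x + 10)^2 dx = 36π^2/3 + 100 = 12π^2 + 100.
Parseval ⇒ Σ |c_n|^2 = 12π^2 + 100.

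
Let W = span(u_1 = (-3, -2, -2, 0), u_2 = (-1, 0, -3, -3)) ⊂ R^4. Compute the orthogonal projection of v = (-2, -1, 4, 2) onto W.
proj_W(v) = (-80/121, -144/121, 24/11, 408/121)

Set up U = [u_1 | ... | u_2] ∈ R^(4×2). The projector onto W = col(U) is P = U (U^T U)^(-1) U^T.
Compute U^T U =
  [17, 9]
  [9, 19],
and U^T v = (0, -16).
Solve U^T U · c = U^T v for the coefficients: c = (72/121, -136/121). The projection is proj_W(v) = U c.
Check: (v - proj_W(v)) · u_1 = 0  (should be 0).
Check: (v - proj_W(v)) · u_2 = 0  (should be 0).
Result: proj_W(v) = (-80/121, -144/121, 24/11, 408/121).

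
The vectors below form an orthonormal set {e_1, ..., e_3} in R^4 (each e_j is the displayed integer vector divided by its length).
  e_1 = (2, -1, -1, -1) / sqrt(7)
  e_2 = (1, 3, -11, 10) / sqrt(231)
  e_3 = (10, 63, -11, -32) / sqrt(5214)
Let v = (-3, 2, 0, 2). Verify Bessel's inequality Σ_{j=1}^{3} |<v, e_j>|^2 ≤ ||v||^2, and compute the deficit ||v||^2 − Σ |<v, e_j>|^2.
Σ |<v, e_j>|^2 = 1325/79; ||v||^2 = 17; deficit = 18/79

Write each e_j = u_j / sqrt(<u_j, u_j>) where u_j is the displayed integer vector. Then <v, e_j> = <v, u_j> / sqrt(<u_j, u_j>), so |<v, e_j>|^2 = <v, u_j>^2 / <u_j, u_j>.
Coefficients: <v, e_1> = -10/sqrt(7), <v, e_2> = 23/sqrt(231), <v, e_3> = 32/sqrt(5214).
Square and sum: Σ |<v, e_j>|^2 = 1325/79.
Compute ||v||^2 = v·v = 17.
Deficit = 17 − 1325/79 = 18/79 ≥ 0, confirming Bessel's inequality. (The deficit equals ||v − Σ <v,e_j> e_j||^2, the squared distance from v to span{e_j}.)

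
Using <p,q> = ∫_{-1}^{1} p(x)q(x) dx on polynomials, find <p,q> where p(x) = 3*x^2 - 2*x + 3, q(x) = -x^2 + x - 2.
<p,q> = -308/15

Expand the product: p(x)·q(x) = -3*x^4 + 5*x^3 - 11*x^2 + 7*x - 6.
∫_{-1}^{1} of each monomial x^k gives [2/(k+1) if k even, 0 if k odd]. Integrating term-by-term (or equivalently evaluating the antiderivative F(x) = -3*x^5/5 + 5*x^4/4 - 11*x^3/3 + 7*x^2/2 - 6*x at the endpoints):
  F(1) − F(−1) = -331/60 − (901/60) = -308/15.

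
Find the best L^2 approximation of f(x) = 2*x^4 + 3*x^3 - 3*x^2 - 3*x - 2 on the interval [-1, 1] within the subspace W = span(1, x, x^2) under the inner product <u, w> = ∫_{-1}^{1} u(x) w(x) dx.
g(x) = -9*x^2/7 - 6*x/5 - 76/35

The best approximation g ∈ W is the orthogonal projection of f onto W. Writing g = a_0 + a_1 x + a_2 x^2, the coefficients solve the normal equations G · a = b where
  G_{ij} = <φ_i, φ_j> and b_i = <f, φ_i>, with φ_0 = 1, φ_1 = x, φ_2 = x^2.
G =
  [2, 0, 2/3]
  [0, 2/3, 0]
  [2/3, 0, 2/5],
b = (-26/5, -4/5, -206/105).
Solving gives a_0 = -76/35, a_1 = -6/5, a_2 = -9/7, so
  g(x) = -9*x^2/7 - 6*x/5 - 76/35.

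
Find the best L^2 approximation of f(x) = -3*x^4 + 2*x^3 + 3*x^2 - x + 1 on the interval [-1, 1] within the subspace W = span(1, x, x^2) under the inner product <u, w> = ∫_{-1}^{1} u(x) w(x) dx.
g(x) = 3*x^2/7 + x/5 + 44/35

The best approximation g ∈ W is the orthogonal projection of f onto W. Writing g = a_0 + a_1 x + a_2 x^2, the coefficients solve the normal equations G · a = b where
  G_{ij} = <φ_i, φ_j> and b_i = <f, φ_i>, with φ_0 = 1, φ_1 = x, φ_2 = x^2.
G =
  [2, 0, 2/3]
  [0, 2/3, 0]
  [2/3, 0, 2/5],
b = (14/5, 2/15, 106/105).
Solving gives a_0 = 44/35, a_1 = 1/5, a_2 = 3/7, so
  g(x) = 3*x^2/7 + x/5 + 44/35.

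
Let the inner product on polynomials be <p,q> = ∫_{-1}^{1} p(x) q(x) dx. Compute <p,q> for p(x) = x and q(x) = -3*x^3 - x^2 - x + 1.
<p,q> = -28/15

Expand the product: p(x)·q(x) = -3*x^4 - x^3 - x^2 + x.
∫_{-1}^{1} of each monomial x^k gives [2/(k+1) if k even, 0 if k odd]. Integrating term-by-term (or equivalently evaluating the antiderivative F(x) = -3*x^5/5 - x^4/4 - x^3/3 + x^2/2 at the endpoints):
  F(1) − F(−1) = -41/60 − (71/60) = -28/15.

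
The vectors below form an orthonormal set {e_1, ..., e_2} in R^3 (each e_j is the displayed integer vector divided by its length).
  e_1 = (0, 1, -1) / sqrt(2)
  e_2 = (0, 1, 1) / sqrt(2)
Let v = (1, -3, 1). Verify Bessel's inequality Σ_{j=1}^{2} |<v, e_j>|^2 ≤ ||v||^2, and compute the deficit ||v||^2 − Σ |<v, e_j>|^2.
Σ |<v, e_j>|^2 = 10; ||v||^2 = 11; deficit = 1

Write each e_j = u_j / sqrt(<u_j, u_j>) where u_j is the displayed integer vector. Then <v, e_j> = <v, u_j> / sqrt(<u_j, u_j>), so |<v, e_j>|^2 = <v, u_j>^2 / <u_j, u_j>.
Coefficients: <v, e_1> = -4/sqrt(2), <v, e_2> = -2/sqrt(2).
Square and sum: Σ |<v, e_j>|^2 = 10.
Compute ||v||^2 = v·v = 11.
Deficit = 11 − 10 = 1 ≥ 0, confirming Bessel's inequality. (The deficit equals ||v − Σ <v,e_j> e_j||^2, the squared distance from v to span{e_j}.)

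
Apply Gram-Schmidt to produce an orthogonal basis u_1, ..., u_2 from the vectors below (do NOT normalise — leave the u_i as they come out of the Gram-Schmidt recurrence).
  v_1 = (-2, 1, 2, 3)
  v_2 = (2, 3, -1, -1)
Orthogonal basis:
  u_1 = (-2, 1, 2, 3)
  u_2 = (4/3, 10/3, -1/3, 0)

Apply the Gram-Schmidt recurrence
  u_1 = v_1
  u_i = v_i − Σ_{j<i} ((v_i · u_j) / (u_j · u_j)) · u_j.

Step by step this gives:
  u_1 = (-2, 1, 2, 3)
  u_2 = (4/3, 10/3, -1/3, 0)

Orthogonality check:
  u_2 · u_1 = 0 (should be 0)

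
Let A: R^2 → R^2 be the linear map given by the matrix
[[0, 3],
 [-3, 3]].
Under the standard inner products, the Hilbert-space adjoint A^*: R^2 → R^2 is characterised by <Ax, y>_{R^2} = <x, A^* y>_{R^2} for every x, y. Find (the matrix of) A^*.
A^* = A^T =
[[0, -3],
 [3, 3]]

For real matrices with standard dot products, the defining identity <Ax, y> = <x, A^* y> gives (Ax)^T y = x^T (A^*) y, i.e. x^T A^T y = x^T (A^*) y. Since this holds for all x, y, we must have A^* = A^T. Therefore
A^* =
[[0, -3],
 [3, 3]].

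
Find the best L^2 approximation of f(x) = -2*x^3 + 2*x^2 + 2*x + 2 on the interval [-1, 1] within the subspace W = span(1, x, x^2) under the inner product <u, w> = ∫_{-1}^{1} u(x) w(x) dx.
g(x) = 2*x^2 + 4*x/5 + 2

The best approximation g ∈ W is the orthogonal projection of f onto W. Writing g = a_0 + a_1 x + a_2 x^2, the coefficients solve the normal equations G · a = b where
  G_{ij} = <φ_i, φ_j> and b_i = <f, φ_i>, with φ_0 = 1, φ_1 = x, φ_2 = x^2.
G =
  [2, 0, 2/3]
  [0, 2/3, 0]
  [2/3, 0, 2/5],
b = (16/3, 8/15, 32/15).
Solving gives a_0 = 2, a_1 = 4/5, a_2 = 2, so
  g(x) = 2*x^2 + 4*x/5 + 2.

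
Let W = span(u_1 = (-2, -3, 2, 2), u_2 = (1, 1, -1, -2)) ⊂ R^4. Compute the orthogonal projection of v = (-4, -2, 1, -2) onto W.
proj_W(v) = (-33/26, -42/13, 33/26, -18/13)

Set up U = [u_1 | ... | u_2] ∈ R^(4×2). The projector onto W = col(U) is P = U (U^T U)^(-1) U^T.
Compute U^T U =
  [21, -11]
  [-11, 7],
and U^T v = (12, -3).
Solve U^T U · c = U^T v for the coefficients: c = (51/26, 69/26). The projection is proj_W(v) = U c.
Check: (v - proj_W(v)) · u_1 = 0  (should be 0).
Check: (v - proj_W(v)) · u_2 = 0  (should be 0).
Result: proj_W(v) = (-33/26, -42/13, 33/26, -18/13).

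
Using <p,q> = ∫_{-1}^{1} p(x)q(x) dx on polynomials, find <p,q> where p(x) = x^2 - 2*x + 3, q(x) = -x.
<p,q> = 4/3

Expand the product: p(x)·q(x) = -x^3 + 2*x^2 - 3*x.
∫_{-1}^{1} of each monomial x^k gives [2/(k+1) if k even, 0 if k odd]. Integrating term-by-term (or equivalently evaluating the antiderivative F(x) = -x^4/4 + 2*x^3/3 - 3*x^2/2 at the endpoints):
  F(1) − F(−1) = -13/12 − (-29/12) = 4/3.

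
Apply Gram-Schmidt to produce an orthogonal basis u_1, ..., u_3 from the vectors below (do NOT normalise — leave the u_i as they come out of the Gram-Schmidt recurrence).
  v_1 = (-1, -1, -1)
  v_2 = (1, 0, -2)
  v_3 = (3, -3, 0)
Orthogonal basis:
  u_1 = (-1, -1, -1)
  u_2 = (4/3, 1/3, -5/3)
  u_3 = (15/7, -45/14, 15/14)

Apply the Gram-Schmidt recurrence
  u_1 = v_1
  u_i = v_i − Σ_{j<i} ((v_i · u_j) / (u_j · u_j)) · u_j.

Step by step this gives:
  u_1 = (-1, -1, -1)
  u_2 = (4/3, 1/3, -5/3)
  u_3 = (15/7, -45/14, 15/14)

Orthogonality check:
  u_2 · u_1 = 0 (should be 0)
  u_3 · u_1 = 0 (should be 0)
  u_3 · u_2 = 0 (should be 0)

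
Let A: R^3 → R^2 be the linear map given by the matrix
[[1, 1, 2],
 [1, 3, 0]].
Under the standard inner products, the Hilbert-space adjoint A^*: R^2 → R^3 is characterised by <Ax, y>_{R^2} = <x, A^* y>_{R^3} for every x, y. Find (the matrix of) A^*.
A^* = A^T =
[[1, 1],
 [1, 3],
 [2, 0]]

For real matrices with standard dot products, the defining identity <Ax, y> = <x, A^* y> gives (Ax)^T y = x^T (A^*) y, i.e. x^T A^T y = x^T (A^*) y. Since this holds for all x, y, we must have A^* = A^T. Therefore
A^* =
[[1, 1],
 [1, 3],
 [2, 0]].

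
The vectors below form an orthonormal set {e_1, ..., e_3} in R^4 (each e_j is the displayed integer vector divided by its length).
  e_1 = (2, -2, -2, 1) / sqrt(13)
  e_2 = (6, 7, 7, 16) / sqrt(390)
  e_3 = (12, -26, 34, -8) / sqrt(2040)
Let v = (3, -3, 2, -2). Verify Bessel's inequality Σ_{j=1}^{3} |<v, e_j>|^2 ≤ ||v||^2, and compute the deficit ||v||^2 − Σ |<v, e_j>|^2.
Σ |<v, e_j>|^2 = 393/17; ||v||^2 = 26; deficit = 49/17

Write each e_j = u_j / sqrt(<u_j, u_j>) where u_j is the displayed integer vector. Then <v, e_j> = <v, u_j> / sqrt(<u_j, u_j>), so |<v, e_j>|^2 = <v, u_j>^2 / <u_j, u_j>.
Coefficients: <v, e_1> = 6/sqrt(13), <v, e_2> = -21/sqrt(390), <v, e_3> = 198/sqrt(2040).
Square and sum: Σ |<v, e_j>|^2 = 393/17.
Compute ||v||^2 = v·v = 26.
Deficit = 26 − 393/17 = 49/17 ≥ 0, confirming Bessel's inequality. (The deficit equals ||v − Σ <v,e_j> e_j||^2, the squared distance from v to span{e_j}.)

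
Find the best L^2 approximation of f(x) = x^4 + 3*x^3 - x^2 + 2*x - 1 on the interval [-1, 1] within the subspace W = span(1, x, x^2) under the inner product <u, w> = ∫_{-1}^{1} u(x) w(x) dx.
g(x) = -x^2/7 + 19*x/5 - 38/35

The best approximation g ∈ W is the orthogonal projection of f onto W. Writing g = a_0 + a_1 x + a_2 x^2, the coefficients solve the normal equations G · a = b where
  G_{ij} = <φ_i, φ_j> and b_i = <f, φ_i>, with φ_0 = 1, φ_1 = x, φ_2 = x^2.
G =
  [2, 0, 2/3]
  [0, 2/3, 0]
  [2/3, 0, 2/5],
b = (-34/15, 38/15, -82/105).
Solving gives a_0 = -38/35, a_1 = 19/5, a_2 = -1/7, so
  g(x) = -x^2/7 + 19*x/5 - 38/35.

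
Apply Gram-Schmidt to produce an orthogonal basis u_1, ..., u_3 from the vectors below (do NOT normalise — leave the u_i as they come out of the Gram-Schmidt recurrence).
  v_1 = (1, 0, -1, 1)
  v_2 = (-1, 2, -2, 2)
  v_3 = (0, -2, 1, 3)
Orthogonal basis:
  u_1 = (1, 0, -1, 1)
  u_2 = (-2, 2, -1, 1)
  u_3 = (-16/15, -8/5, 22/15, 38/15)

Apply the Gram-Schmidt recurrence
  u_1 = v_1
  u_i = v_i − Σ_{j<i} ((v_i · u_j) / (u_j · u_j)) · u_j.

Step by step this gives:
  u_1 = (1, 0, -1, 1)
  u_2 = (-2, 2, -1, 1)
  u_3 = (-16/15, -8/5, 22/15, 38/15)

Orthogonality check:
  u_2 · u_1 = 0 (should be 0)
  u_3 · u_1 = 0 (should be 0)
  u_3 · u_2 = 0 (should be 0)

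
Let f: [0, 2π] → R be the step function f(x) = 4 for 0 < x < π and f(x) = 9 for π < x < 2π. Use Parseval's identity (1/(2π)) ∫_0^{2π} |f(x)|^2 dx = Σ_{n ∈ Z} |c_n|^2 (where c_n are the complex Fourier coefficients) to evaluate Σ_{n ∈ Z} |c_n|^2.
Σ |c_n|^2 = 97/2

Parseval equates the L^2 energy of f (normalised by 1/(2π)) with the ℓ^2 sum of its Fourier coefficients: (1/(2π)) ∫_0^{2π} |f|^2 = Σ |c_n|^2.
Compute the left side: (1/(2π)) [∫_0^π 4^2 dx + ∫_π^{2π} 9^2 dx] = (1/(2π)) · (16π + 81π) = (16 + 81)/2 = 97/2.
So Σ_{n ∈ Z} |c_n|^2 = 97/2.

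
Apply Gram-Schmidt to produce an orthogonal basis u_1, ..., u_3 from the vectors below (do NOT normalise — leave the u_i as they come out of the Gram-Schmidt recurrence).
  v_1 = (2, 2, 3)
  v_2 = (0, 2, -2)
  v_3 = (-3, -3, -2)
Orthogonal basis:
  u_1 = (2, 2, 3)
  u_2 = (4/17, 38/17, -28/17)
  u_3 = (-25/33, 10/33, 10/33)

Apply the Gram-Schmidt recurrence
  u_1 = v_1
  u_i = v_i − Σ_{j<i} ((v_i · u_j) / (u_j · u_j)) · u_j.

Step by step this gives:
  u_1 = (2, 2, 3)
  u_2 = (4/17, 38/17, -28/17)
  u_3 = (-25/33, 10/33, 10/33)

Orthogonality check:
  u_2 · u_1 = 0 (should be 0)
  u_3 · u_1 = 0 (should be 0)
  u_3 · u_2 = 0 (should be 0)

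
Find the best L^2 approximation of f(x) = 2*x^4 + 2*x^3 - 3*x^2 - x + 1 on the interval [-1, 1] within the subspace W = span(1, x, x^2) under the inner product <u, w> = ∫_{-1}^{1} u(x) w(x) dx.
g(x) = -9*x^2/7 + x/5 + 29/35

The best approximation g ∈ W is the orthogonal projection of f onto W. Writing g = a_0 + a_1 x + a_2 x^2, the coefficients solve the normal equations G · a = b where
  G_{ij} = <φ_i, φ_j> and b_i = <f, φ_i>, with φ_0 = 1, φ_1 = x, φ_2 = x^2.
G =
  [2, 0, 2/3]
  [0, 2/3, 0]
  [2/3, 0, 2/5],
b = (4/5, 2/15, 4/105).
Solving gives a_0 = 29/35, a_1 = 1/5, a_2 = -9/7, so
  g(x) = -9*x^2/7 + x/5 + 29/35.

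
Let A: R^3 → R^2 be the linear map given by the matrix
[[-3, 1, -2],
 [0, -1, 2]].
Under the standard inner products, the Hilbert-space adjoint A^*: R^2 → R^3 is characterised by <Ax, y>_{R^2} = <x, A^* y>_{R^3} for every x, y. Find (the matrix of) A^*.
A^* = A^T =
[[-3, 0],
 [1, -1],
 [-2, 2]]

For real matrices with standard dot products, the defining identity <Ax, y> = <x, A^* y> gives (Ax)^T y = x^T (A^*) y, i.e. x^T A^T y = x^T (A^*) y. Since this holds for all x, y, we must have A^* = A^T. Therefore
A^* =
[[-3, 0],
 [1, -1],
 [-2, 2]].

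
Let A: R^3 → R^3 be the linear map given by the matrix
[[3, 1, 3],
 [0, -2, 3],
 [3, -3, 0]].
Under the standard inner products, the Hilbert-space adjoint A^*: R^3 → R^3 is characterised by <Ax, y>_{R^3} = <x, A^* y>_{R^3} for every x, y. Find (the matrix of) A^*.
A^* = A^T =
[[3, 0, 3],
 [1, -2, -3],
 [3, 3, 0]]

For real matrices with standard dot products, the defining identity <Ax, y> = <x, A^* y> gives (Ax)^T y = x^T (A^*) y, i.e. x^T A^T y = x^T (A^*) y. Since this holds for all x, y, we must have A^* = A^T. Therefore
A^* =
[[3, 0, 3],
 [1, -2, -3],
 [3, 3, 0]].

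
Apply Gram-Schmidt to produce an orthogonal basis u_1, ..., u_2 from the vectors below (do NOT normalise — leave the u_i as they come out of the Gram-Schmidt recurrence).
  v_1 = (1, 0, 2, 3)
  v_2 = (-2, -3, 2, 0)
Orthogonal basis:
  u_1 = (1, 0, 2, 3)
  u_2 = (-15/7, -3, 12/7, -3/7)

Apply the Gram-Schmidt recurrence
  u_1 = v_1
  u_i = v_i − Σ_{j<i} ((v_i · u_j) / (u_j · u_j)) · u_j.

Step by step this gives:
  u_1 = (1, 0, 2, 3)
  u_2 = (-15/7, -3, 12/7, -3/7)

Orthogonality check:
  u_2 · u_1 = 0 (should be 0)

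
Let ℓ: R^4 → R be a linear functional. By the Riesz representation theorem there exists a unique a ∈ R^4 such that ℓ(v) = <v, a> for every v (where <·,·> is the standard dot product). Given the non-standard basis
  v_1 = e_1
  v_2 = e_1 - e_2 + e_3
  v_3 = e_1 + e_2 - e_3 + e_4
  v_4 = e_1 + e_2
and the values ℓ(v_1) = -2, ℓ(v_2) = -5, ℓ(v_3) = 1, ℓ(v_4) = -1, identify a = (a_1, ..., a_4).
a = (-2, 1, -2, 0)

Write a = (a_1, ..., a_4) in the standard basis. For each basis vector v_i, ℓ(v_i) = <v_i, a> is a linear equation in the a_j's. Collect the n equations into a matrix system V a = ℓ, where row i of V is v_i (expressed in the standard basis). Since V is invertible (lower-triangular with 1s on the diagonal, up to permutation), solve by back-substitution:
  V =
[[1, 0, 0, 0],
 [1, -1, 1, 0],
 [1, 1, -1, 1],
 [1, 1, 0, 0]]
  V a = (-2, -5, 1, -1)
Solving gives a = (-2, 1, -2, 0).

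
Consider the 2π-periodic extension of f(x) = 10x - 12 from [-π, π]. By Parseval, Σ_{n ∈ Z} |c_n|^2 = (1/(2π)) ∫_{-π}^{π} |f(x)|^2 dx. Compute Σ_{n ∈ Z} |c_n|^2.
Σ |c_n|^2 = 100π^2/3 + 144

Expand and integrate term by term over [-π, π]:
  ∫ (10x)^2 dx = 100·(2π^3/3); ∫ 2·10·(-12)·x dx = 0 (odd integrand); ∫ (-12)^2 dx = 144·2π.
So (1/(2π)) ∫_{-π}^{π} (10x - 12)^2 dx = 100π^2/3 + 144 = 100π^2/3 + 144.
Parseval ⇒ Σ |c_n|^2 = 100π^2/3 + 144.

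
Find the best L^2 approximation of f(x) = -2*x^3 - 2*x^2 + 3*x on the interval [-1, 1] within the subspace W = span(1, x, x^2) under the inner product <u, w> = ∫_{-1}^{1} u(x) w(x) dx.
g(x) = -2*x^2 + 9*x/5

The best approximation g ∈ W is the orthogonal projection of f onto W. Writing g = a_0 + a_1 x + a_2 x^2, the coefficients solve the normal equations G · a = b where
  G_{ij} = <φ_i, φ_j> and b_i = <f, φ_i>, with φ_0 = 1, φ_1 = x, φ_2 = x^2.
G =
  [2, 0, 2/3]
  [0, 2/3, 0]
  [2/3, 0, 2/5],
b = (-4/3, 6/5, -4/5).
Solving gives a_0 = 0, a_1 = 9/5, a_2 = -2, so
  g(x) = -2*x^2 + 9*x/5.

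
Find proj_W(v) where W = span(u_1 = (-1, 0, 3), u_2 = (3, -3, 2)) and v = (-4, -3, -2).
proj_W(v) = (-169/211, 192/211, -197/211)

Set up U = [u_1 | ... | u_2] ∈ R^(3×2). The projector onto W = col(U) is P = U (U^T U)^(-1) U^T.
Compute U^T U =
  [10, 3]
  [3, 22],
and U^T v = (-2, -7).
Solve U^T U · c = U^T v for the coefficients: c = (-23/211, -64/211). The projection is proj_W(v) = U c.
Check: (v - proj_W(v)) · u_1 = 0  (should be 0).
Check: (v - proj_W(v)) · u_2 = 0  (should be 0).
Result: proj_W(v) = (-169/211, 192/211, -197/211).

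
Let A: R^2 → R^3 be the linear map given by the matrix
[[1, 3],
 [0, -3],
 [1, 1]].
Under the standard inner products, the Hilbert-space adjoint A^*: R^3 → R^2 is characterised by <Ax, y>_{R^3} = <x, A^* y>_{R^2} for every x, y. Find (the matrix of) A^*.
A^* = A^T =
[[1, 0, 1],
 [3, -3, 1]]

For real matrices with standard dot products, the defining identity <Ax, y> = <x, A^* y> gives (Ax)^T y = x^T (A^*) y, i.e. x^T A^T y = x^T (A^*) y. Since this holds for all x, y, we must have A^* = A^T. Therefore
A^* =
[[1, 0, 1],
 [3, -3, 1]].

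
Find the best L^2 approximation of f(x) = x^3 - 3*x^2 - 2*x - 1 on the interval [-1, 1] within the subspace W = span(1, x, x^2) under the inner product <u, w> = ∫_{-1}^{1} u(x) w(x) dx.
g(x) = -3*x^2 - 7*x/5 - 1

The best approximation g ∈ W is the orthogonal projection of f onto W. Writing g = a_0 + a_1 x + a_2 x^2, the coefficients solve the normal equations G · a = b where
  G_{ij} = <φ_i, φ_j> and b_i = <f, φ_i>, with φ_0 = 1, φ_1 = x, φ_2 = x^2.
G =
  [2, 0, 2/3]
  [0, 2/3, 0]
  [2/3, 0, 2/5],
b = (-4, -14/15, -28/15).
Solving gives a_0 = -1, a_1 = -7/5, a_2 = -3, so
  g(x) = -3*x^2 - 7*x/5 - 1.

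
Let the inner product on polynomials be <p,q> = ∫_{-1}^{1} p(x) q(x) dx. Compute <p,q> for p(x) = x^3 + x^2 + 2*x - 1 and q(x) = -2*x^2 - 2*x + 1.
<p,q> = -64/15

Expand the product: p(x)·q(x) = -2*x^5 - 4*x^4 - 5*x^3 - x^2 + 4*x - 1.
∫_{-1}^{1} of each monomial x^k gives [2/(k+1) if k even, 0 if k odd]. Integrating term-by-term (or equivalently evaluating the antiderivative F(x) = -x^6/3 - 4*x^5/5 - 5*x^4/4 - x^3/3 + 2*x^2 - x at the endpoints):
  F(1) − F(−1) = -103/60 − (51/20) = -64/15.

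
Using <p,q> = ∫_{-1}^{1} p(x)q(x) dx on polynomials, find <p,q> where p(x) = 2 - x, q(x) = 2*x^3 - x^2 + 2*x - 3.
<p,q> = -232/15

Expand the product: p(x)·q(x) = -2*x^4 + 5*x^3 - 4*x^2 + 7*x - 6.
∫_{-1}^{1} of each monomial x^k gives [2/(k+1) if k even, 0 if k odd]. Integrating term-by-term (or equivalently evaluating the antiderivative F(x) = -2*x^5/5 + 5*x^4/4 - 4*x^3/3 + 7*x^2/2 - 6*x at the endpoints):
  F(1) − F(−1) = -179/60 − (749/60) = -232/15.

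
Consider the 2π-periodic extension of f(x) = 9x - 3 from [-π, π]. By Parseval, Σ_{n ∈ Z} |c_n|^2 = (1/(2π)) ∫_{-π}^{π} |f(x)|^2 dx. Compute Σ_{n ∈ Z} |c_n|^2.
Σ |c_n|^2 = 27π^2 + 9

Expand and integrate term by term over [-π, π]:
  ∫ (9x)^2 dx = 81·(2π^3/3); ∫ 2·9·(-3)·x dx = 0 (odd integrand); ∫ (-3)^2 dx = 9·2π.
So (1/(2π)) ∫_{-π}^{π} (9x - 3)^2 dx = 81π^2/3 + 9 = 27π^2 + 9.
Parseval ⇒ Σ |c_n|^2 = 27π^2 + 9.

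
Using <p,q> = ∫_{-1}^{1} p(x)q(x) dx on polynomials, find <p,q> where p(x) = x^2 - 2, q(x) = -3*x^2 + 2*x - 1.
<p,q> = 92/15

Expand the product: p(x)·q(x) = -3*x^4 + 2*x^3 + 5*x^2 - 4*x + 2.
∫_{-1}^{1} of each monomial x^k gives [2/(k+1) if k even, 0 if k odd]. Integrating term-by-term (or equivalently evaluating the antiderivative F(x) = -3*x^5/5 + x^4/2 + 5*x^3/3 - 2*x^2 + 2*x at the endpoints):
  F(1) − F(−1) = 47/30 − (-137/30) = 92/15.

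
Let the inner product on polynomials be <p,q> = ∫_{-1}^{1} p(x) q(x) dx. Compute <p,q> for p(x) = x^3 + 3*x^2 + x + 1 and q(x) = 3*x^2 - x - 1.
<p,q> = 8/15

Expand the product: p(x)·q(x) = 3*x^5 + 8*x^4 - x^3 - x^2 - 2*x - 1.
∫_{-1}^{1} of each monomial x^k gives [2/(k+1) if k even, 0 if k odd]. Integrating term-by-term (or equivalently evaluating the antiderivative F(x) = x^6/2 + 8*x^5/5 - x^4/4 - x^3/3 - x^2 - x at the endpoints):
  F(1) − F(−1) = -29/60 − (-61/60) = 8/15.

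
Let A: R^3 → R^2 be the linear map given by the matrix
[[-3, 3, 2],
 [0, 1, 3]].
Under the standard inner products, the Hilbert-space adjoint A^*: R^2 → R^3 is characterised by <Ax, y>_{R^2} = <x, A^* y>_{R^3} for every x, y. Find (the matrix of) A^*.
A^* = A^T =
[[-3, 0],
 [3, 1],
 [2, 3]]

For real matrices with standard dot products, the defining identity <Ax, y> = <x, A^* y> gives (Ax)^T y = x^T (A^*) y, i.e. x^T A^T y = x^T (A^*) y. Since this holds for all x, y, we must have A^* = A^T. Therefore
A^* =
[[-3, 0],
 [3, 1],
 [2, 3]].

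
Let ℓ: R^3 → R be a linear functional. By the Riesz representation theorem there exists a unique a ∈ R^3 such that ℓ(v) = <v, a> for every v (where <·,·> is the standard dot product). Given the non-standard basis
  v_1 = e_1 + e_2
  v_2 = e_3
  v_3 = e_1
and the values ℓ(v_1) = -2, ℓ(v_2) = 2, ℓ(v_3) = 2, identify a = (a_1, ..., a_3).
a = (2, -4, 2)

Write a = (a_1, ..., a_3) in the standard basis. For each basis vector v_i, ℓ(v_i) = <v_i, a> is a linear equation in the a_j's. Collect the n equations into a matrix system V a = ℓ, where row i of V is v_i (expressed in the standard basis). Since V is invertible (lower-triangular with 1s on the diagonal, up to permutation), solve by back-substitution:
  V =
[[1, 1, 0],
 [0, 0, 1],
 [1, 0, 0]]
  V a = (-2, 2, 2)
Solving gives a = (2, -4, 2).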